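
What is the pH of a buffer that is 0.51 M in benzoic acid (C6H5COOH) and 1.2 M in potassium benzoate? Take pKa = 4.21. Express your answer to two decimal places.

pH = 4.58

Henderson–Hasselbalch: pH = pKa + log([C6H5COO-]/[C6H5COOH]) = 4.21 + log(1.2/0.51)
pH = 4.21 + (+0.372) = 4.58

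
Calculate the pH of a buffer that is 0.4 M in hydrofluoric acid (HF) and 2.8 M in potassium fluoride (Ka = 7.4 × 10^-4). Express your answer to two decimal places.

pH = 3.98

pKa = −log(7.4 × 10^-4) = 3.131
Using pH = pKa + log([base]/[acid]) with [base]/[acid] = 2.8/0.4:
pH = 3.131 + (+0.845) = 3.98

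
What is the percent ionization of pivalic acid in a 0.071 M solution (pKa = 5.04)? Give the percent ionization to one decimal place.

1.1%

(CH3)3CCOOH ⇌ (CH3)3CCOO- + H+; let x = [H+] at equilibrium.
Ka = 10^(−5.04) = 9.12 × 10^-6
x ≈ √(Ka·C₀) = √(9.12 × 10^-6 × 0.071) = 8.05 × 10^-4 M
Fraction ionized = 8.05 × 10^-4 / 0.071 = 0.0113 → 1.1%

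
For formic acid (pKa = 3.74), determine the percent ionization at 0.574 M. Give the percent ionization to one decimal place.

1.8%

HCOOH ⇌ HCOO- + H+; let x = [H+] at equilibrium.
Ka = 10^(−3.74) = 1.82 × 10^-4
x ≈ √(Ka·C₀) = √(1.82 × 10^-4 × 0.574) = 1.02 × 10^-2 M
Fraction ionized = 1.02 × 10^-2 / 0.574 = 0.0178 → 1.8%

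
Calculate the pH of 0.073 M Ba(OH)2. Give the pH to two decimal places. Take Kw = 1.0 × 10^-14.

Ba(OH)2 is a strong base (each formula unit releases 2 OH-); [OH-] = 0.146 M.
pOH = -log(0.146) = 0.84
pH = 14.00 - 0.84 = 13.16

pH = 13.16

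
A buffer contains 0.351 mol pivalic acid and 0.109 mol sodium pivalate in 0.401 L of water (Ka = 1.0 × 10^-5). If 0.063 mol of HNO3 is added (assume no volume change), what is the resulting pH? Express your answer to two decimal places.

Added H+ converts (CH3)3CCOO- to (CH3)3CCOOH: (CH3)3CCOOH → 0.414 mol, (CH3)3CCOO- → 0.046 mol.
pKa = −log(1.0 × 10^-5) = 5.000
pH = pKa + log([A⁻]/[HA]) = 5.000 + log(0.046/0.414) = 5.000 -0.954

pH = 4.05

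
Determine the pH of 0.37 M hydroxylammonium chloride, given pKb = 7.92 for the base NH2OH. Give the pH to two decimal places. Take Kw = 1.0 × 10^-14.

pH = 3.26

NH3OH+ is the conjugate acid of the weak base NH2OH.
Kb = 10^(−7.92) = 1.20 × 10^-8
Ka = Kw/Kb = 1.0×10^-14 / 1.20 × 10^-8 = 8.33 × 10^-7
From the ICE table, Ka = x²/(0.37 − x) = 8.33 × 10^-7.
Neglecting x in the denominator: x = √(8.33 × 10^-7 × 0.37) = 5.55 × 10^-4 M
pH = −log(5.55 × 10^-4) = 3.26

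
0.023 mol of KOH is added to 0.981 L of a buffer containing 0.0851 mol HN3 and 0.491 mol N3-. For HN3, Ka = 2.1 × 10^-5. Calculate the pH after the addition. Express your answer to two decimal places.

pH = 5.60

OH- converts HN3 to N3-: HN3 → 0.0621 mol, N3- → 0.514 mol.
pKa = −log(2.1 × 10^-5) = 4.678
pH = pKa + log([A⁻]/[HA]) = 4.678 + log(0.514/0.0621) = 4.678 +0.918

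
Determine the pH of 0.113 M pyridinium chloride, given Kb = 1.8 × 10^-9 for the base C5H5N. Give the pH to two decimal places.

C5H5NH+ is the conjugate acid of the weak base C5H5N.
Ka = Kw/Kb = 1.0×10^-14 / 1.8 × 10^-9 = 5.56 × 10^-6
Let x = [H+] at equilibrium. Ka = x²/(0.113 − x).
Assume x ≪ 0.113: x ≈ √(5.56 × 10^-6 × 0.113) = 7.93 × 10^-4 M
(x/C₀ = 0.7% < 5%, so the approximation holds.)
pH = −log[H+] = −log(7.93 × 10^-4) = 3.10

pH = 3.10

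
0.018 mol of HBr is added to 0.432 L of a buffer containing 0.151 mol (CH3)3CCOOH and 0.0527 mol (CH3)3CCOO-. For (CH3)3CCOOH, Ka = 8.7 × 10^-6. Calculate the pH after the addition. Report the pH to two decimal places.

pH = 4.37

After neutralization: n((CH3)3CCOOH) = 0.169 mol, n((CH3)3CCOO-) = 0.0347 mol.
pKa = −log(8.7 × 10^-6) = 5.060
Henderson–Hasselbalch with mole ratio 0.0347/0.169: pH = 5.060 + (-0.688)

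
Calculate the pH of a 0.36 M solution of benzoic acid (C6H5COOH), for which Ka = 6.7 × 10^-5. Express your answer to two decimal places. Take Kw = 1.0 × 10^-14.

pH = 2.31

C6H5COOH ⇌ C6H5COO- + H+
Ka = x²/(0.36 − x) = 6.7 × 10^-5
Assume x ≪ 0.36: x ≈ √(6.7 × 10^-5 × 0.36) = 4.91 × 10^-3 M
pH = −log(4.91 × 10^-3) = 2.31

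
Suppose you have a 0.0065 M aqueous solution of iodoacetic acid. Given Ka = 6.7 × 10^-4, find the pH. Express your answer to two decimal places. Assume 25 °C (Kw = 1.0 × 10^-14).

ICH2COOH ⇌ ICH2COO- + H+
From the ICE table, Ka = x²/(0.0065 − x) = 6.7 × 10^-4.
Here C₀/Ka ≈ 9.7, so the small-x approximation fails. Use the quadratic:
x = (−Ka + √(Ka² + 4·Ka·C₀))/2 = 1.78 × 10^-3 M
pH = −log(1.78 × 10^-3) = 2.75

pH = 2.75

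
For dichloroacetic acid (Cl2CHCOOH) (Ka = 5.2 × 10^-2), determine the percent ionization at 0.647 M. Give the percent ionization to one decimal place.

Cl2CHCOOH ⇌ Cl2CHCOO- + H+; let x = [H+] at equilibrium.
Solve x² + 0.052x − 0.0336 = 0 → x = 1.59 × 10^-1 M
Fraction ionized = 1.59 × 10^-1 / 0.647 = 0.2457 → 24.6%

24.6%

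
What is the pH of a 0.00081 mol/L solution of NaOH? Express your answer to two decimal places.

NaOH is a strong base; [OH-] = 0.00081 M.
pOH = -log(0.00081) = 3.09
pH = 14.00 - 3.09 = 10.91

pH = 10.91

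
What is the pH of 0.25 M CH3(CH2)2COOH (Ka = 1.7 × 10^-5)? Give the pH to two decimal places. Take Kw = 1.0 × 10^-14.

pH = 2.69

CH3(CH2)2COOH ⇌ CH3(CH2)2COO- + H+
Let x = [H+] at equilibrium. Ka = x²/(0.25 − x).
Assume x ≪ 0.25: x ≈ √(1.7 × 10^-5 × 0.25) = 2.06 × 10^-3 M
pH = −log(2.06 × 10^-3) = 2.69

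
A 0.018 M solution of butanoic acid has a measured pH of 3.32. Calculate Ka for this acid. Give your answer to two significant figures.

[H+] = 10^(-3.32) = 4.79 × 10^-4 M
At equilibrium [HA] = 0.018 − 4.79 × 10^-4 = 1.75 × 10^-2 M
Ka = [H+][A-]/[HA] = (4.79 × 10^-4)² / 1.75 × 10^-2 = 1.3 × 10^-5

Ka = 1.3 × 10^-5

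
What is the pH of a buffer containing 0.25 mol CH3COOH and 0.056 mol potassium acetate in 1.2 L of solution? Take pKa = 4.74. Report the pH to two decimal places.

pH = 4.09

Henderson–Hasselbalch: pH = pKa + log([CH3COO-]/[CH3COOH]) = 4.74 + log(0.056/0.25)
pH = 4.74 + (-0.650) = 4.09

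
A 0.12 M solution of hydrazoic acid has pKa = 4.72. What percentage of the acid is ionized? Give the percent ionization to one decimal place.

HN3 ⇌ N3- + H+; let x = [H+] at equilibrium.
Ka = 10^(−4.72) = 1.91 × 10^-5
x ≈ √(Ka·C₀) = √(1.91 × 10^-5 × 0.12) = 1.51 × 10^-3 M
Fraction ionized = 1.51 × 10^-3 / 0.12 = 0.0126 → 1.3%

1.3%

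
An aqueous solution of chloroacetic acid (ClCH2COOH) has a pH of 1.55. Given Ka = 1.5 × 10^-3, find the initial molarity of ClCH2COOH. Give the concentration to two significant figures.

C₀ = 5.6 × 10^-1 M

[H+] = 10^(-1.55) = 2.82 × 10^-2 M = x
Ka = x²/(C₀ − x) ⇒ C₀ = x + x²/Ka
C₀ = 2.82 × 10^-2 + (2.82 × 10^-2)²/(1.5 × 10^-3) = 5.58 × 10^-1 M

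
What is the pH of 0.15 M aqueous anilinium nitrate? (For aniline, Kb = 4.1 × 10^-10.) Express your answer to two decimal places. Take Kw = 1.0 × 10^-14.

C6H5NH3+ is the conjugate acid of the weak base C6H5NH2.
Ka = Kw/Kb = 1.0×10^-14 / 4.1 × 10^-10 = 2.44 × 10^-5
Ka = [H+]²/(0.15 − [H+]) = 2.44 × 10^-5
Assume [H+] ≪ 0.15: [H+] ≈ √(2.44 × 10^-5 × 0.15) = 1.91 × 10^-3 M
Check: 1.3% ionized — well under 5%, approximation valid.
pH = −log(1.91 × 10^-3) = 2.72

pH = 2.72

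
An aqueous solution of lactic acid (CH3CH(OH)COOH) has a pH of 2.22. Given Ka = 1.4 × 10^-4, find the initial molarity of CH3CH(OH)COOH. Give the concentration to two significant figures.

C₀ = 2.7 × 10^-1 M

[H+] = 10^(-2.22) = 6.03 × 10^-3 M = x
Ka = x²/(C₀ − x) ⇒ C₀ = x + x²/Ka
C₀ = 6.03 × 10^-3 + (6.03 × 10^-3)²/(1.4 × 10^-4) = 2.66 × 10^-1 M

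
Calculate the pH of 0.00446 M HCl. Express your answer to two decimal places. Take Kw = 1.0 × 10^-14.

pH = 2.35

HCl is a strong acid and dissociates completely, so [H+] = 0.00446 M.
pH = -log(0.00446) = 2.35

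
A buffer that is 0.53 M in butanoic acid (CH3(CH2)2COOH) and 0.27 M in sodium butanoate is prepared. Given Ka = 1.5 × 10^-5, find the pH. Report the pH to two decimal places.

pKa = −log(1.5 × 10^-5) = 4.824
Using pH = pKa + log([base]/[acid]) with [base]/[acid] = 0.27/0.53:
pH = 4.824 + (-0.293) = 4.53

pH = 4.53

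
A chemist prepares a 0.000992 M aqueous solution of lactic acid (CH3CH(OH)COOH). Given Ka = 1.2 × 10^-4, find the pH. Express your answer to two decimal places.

CH3CH(OH)COOH ⇌ CH3CH(OH)COO- + H+
From the ICE table, Ka = [H+]²/(0.000992 − [H+]) = 1.2 × 10^-4.
The 5% rule fails; solving [H+]² + Ka·[H+] − Ka·C₀ = 0 exactly:
[H+] = [−0.00012 + √(0.00012² + 4.76e-07)]/2 = 2.90 × 10^-4 M
pH = −log(2.90 × 10^-4) = 3.54

pH = 3.54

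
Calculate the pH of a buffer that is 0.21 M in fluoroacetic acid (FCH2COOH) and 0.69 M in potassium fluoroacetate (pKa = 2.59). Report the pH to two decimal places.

pH = 3.11

pH = pKa + log([A⁻]/[HA]) = 2.59 + log(0.69/0.21)
pH = 2.59 + (+0.517) = 3.11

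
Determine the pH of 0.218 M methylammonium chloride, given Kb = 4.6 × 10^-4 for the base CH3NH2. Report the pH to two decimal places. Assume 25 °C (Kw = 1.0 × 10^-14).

pH = 5.66

CH3NH3+ is the conjugate acid of the weak base CH3NH2.
Ka = Kw/Kb = 1.0×10^-14 / 4.6 × 10^-4 = 2.17 × 10^-11
Let x = [H+] at equilibrium. Ka = x²/(0.218 − x).
Neglecting x in the denominator: x = √(2.17 × 10^-11 × 0.218) = 2.17 × 10^-6 M
Check: 0.001% ionized — well under 5%, approximation valid.
pH = −log[H+] = −log(2.17 × 10^-6) = 5.66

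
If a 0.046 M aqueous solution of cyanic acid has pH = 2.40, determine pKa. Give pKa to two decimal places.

[H+] = 10^(-2.40) = 3.98 × 10^-3 M
At equilibrium [HA] = 0.046 − 3.98 × 10^-3 = 4.20 × 10^-2 M
Ka = [H+][A-]/[HA] = (3.98 × 10^-3)² / 4.20 × 10^-2 = 3.77 × 10^-4
pKa = -log(3.77 × 10^-4) = 3.42

pKa = 3.42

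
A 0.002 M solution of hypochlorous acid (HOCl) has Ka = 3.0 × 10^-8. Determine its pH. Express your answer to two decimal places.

pH = 5.11

HOCl ⇌ OCl- + H+
Ka = [H+]²/(0.002 − [H+]) = 3.0 × 10^-8
Neglecting [H+] in the denominator: [H+] = √(3.0 × 10^-8 × 0.002) = 7.75 × 10^-6 M
pH = −log[H+] = −log(7.75 × 10^-6) = 5.11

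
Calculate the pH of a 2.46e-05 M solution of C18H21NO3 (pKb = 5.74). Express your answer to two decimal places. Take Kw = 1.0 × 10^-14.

pH = 8.77

C18H21NO3 + H2O ⇌ C18H22NO3+ + OH-
Kb = 10^(−5.74) = 1.82 × 10^-6
Kb = [OH-]²/(2.46e-05 − [OH-]) = 1.82 × 10^-6
Here C₀/Kb ≈ 13.5, so the small-[OH-] approximation fails. Use the quadratic:
[OH-] = (−Kb + √(Kb² + 4·Kb·C₀))/2 = 5.84 × 10^-6 M
pOH = 5.23, so pH = 14.00 − pOH = 8.77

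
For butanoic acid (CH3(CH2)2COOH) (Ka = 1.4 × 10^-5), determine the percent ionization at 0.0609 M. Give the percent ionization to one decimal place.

1.5%

CH3(CH2)2COOH ⇌ CH3(CH2)2COO- + H+; let x = [H+] at equilibrium.
x ≈ √(Ka·C₀) = √(1.4 × 10^-5 × 0.0609) = 9.23 × 10^-4 M
% ionization = x/C₀ × 100% = 9.23 × 10^-4/0.0609 × 100% = 1.5%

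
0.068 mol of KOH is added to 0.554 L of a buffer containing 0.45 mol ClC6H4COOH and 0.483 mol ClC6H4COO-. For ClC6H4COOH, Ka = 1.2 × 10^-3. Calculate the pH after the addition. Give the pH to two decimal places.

OH- converts ClC6H4COOH to ClC6H4COO-: ClC6H4COOH → 0.382 mol, ClC6H4COO- → 0.551 mol.
pKa = −log(1.2 × 10^-3) = 2.921
Henderson–Hasselbalch with mole ratio 0.551/0.382: pH = 2.921 + (+0.159)

pH = 3.08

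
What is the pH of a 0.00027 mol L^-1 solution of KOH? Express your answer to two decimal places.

pH = 10.43

KOH is a strong base; [OH-] = 0.00027 M.
pOH = -log(0.00027) = 3.57
pH = 14.00 - 3.57 = 10.43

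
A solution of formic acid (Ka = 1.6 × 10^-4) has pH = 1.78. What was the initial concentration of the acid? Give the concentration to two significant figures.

[H+] = 10^(-1.78) = 1.66 × 10^-2 M = x
Ka = x²/(C₀ − x) ⇒ C₀ = x + x²/Ka
C₀ = 1.66 × 10^-2 + (1.66 × 10^-2)²/(1.6 × 10^-4) = 1.74 M

C₀ = 1.7 M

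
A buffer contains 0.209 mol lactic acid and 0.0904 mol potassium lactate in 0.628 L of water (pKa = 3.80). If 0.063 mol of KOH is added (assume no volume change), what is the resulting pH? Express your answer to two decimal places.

OH- converts CH3CH(OH)COOH to CH3CH(OH)COO-: CH3CH(OH)COOH → 0.146 mol, CH3CH(OH)COO- → 0.153 mol.
pH = pKa + log(n_CH3CH(OH)COO-/n_CH3CH(OH)COOH) = 3.80 + log(0.153/0.146) = 3.80 + (+0.020)

pH = 3.82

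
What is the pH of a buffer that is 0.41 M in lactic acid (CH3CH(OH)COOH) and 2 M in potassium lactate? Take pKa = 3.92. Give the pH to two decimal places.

pH = pKa + log([A⁻]/[HA]) = 3.92 + log(2/0.41)
pH = 3.92 + (+0.688) = 4.61

pH = 4.61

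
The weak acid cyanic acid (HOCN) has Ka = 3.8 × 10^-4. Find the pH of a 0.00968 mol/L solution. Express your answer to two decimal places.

HOCN ⇌ OCN- + H+
Ka = x²/(0.00968 − x) = 3.8 × 10^-4
x is not negligible relative to C₀; solve x² + 0.00038·x − 3.68e-06 = 0.
x = [−0.00038 + √(0.00038² + 1.47e-05)]/2 = 1.74 × 10^-3 M
pH = −log(1.74 × 10^-3) = 2.76

pH = 2.76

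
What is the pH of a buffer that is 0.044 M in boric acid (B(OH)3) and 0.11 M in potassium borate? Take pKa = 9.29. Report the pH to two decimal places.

Henderson–Hasselbalch: pH = pKa + log([B(OH)4-]/[B(OH)3]) = 9.29 + log(0.11/0.044)
pH = 9.29 + (+0.398) = 9.69

pH = 9.69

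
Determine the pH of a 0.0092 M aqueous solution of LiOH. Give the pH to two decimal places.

LiOH is a strong base; [OH-] = 0.0092 M.
pOH = -log(0.0092) = 2.04
pH = 14.00 - 2.04 = 11.96

pH = 11.96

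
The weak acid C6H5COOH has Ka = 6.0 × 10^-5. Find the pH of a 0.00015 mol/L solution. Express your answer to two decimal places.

pH = 4.16

C6H5COOH ⇌ C6H5COO- + H+
From the ICE table, Ka = [H+]²/(0.00015 − [H+]) = 6.0 × 10^-5.
Here C₀/Ka ≈ 2.5, so the small-[H+] approximation fails. Use the quadratic:
[H+] = [−6e-05 + √(6e-05² + 3.6e-08)]/2 = 6.95 × 10^-5 M
pH = −log[H+] = −log(6.95 × 10^-5) = 4.16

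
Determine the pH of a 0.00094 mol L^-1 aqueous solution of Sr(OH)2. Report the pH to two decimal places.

pH = 11.27

Sr(OH)2 is a strong base (each formula unit releases 2 OH-); [OH-] = 0.00188 M.
pOH = -log(0.00188) = 2.73
pH = 14.00 - 2.73 = 11.27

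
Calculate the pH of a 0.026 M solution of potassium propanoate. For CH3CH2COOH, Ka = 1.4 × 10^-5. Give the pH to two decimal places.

CH3CH2COO- is the conjugate base of the weak acid CH3CH2COOH.
Kb = Kw/Ka = 1.0×10^-14 / 1.4 × 10^-5 = 7.14 × 10^-10
Kb = x²/(0.026 − x) = 7.14 × 10^-10
Assume x ≪ 0.026: x ≈ √(7.14 × 10^-10 × 0.026) = 4.31 × 10^-6 M
Check: 0.017% ionized — well under 5%, approximation valid.
pOH = −log(4.31 × 10^-6) = 5.37; pH = 14.00 − 5.37 = 8.63

pH = 8.63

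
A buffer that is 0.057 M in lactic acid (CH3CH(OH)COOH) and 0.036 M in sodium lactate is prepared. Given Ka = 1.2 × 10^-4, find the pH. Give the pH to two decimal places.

pH = 3.72

pKa = −log(1.2 × 10^-4) = 3.921
Henderson–Hasselbalch: pH = pKa + log([CH3CH(OH)COO-]/[CH3CH(OH)COOH]) = 3.921 + log(0.036/0.057)
pH = 3.921 + (-0.200) = 3.72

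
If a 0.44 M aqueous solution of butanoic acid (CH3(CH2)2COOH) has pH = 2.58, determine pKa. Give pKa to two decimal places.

[H+] = 10^(-2.58) = 2.63 × 10^-3 M
At equilibrium [HA] = 0.44 − 2.63 × 10^-3 = 4.37 × 10^-1 M
Ka = [H+][A-]/[HA] = (2.63 × 10^-3)² / 4.37 × 10^-1 = 1.58 × 10^-5
pKa = -log(1.58 × 10^-5) = 4.80

pKa = 4.80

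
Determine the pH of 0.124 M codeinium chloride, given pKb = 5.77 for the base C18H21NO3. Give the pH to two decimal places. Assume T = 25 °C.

pH = 4.57

C18H22NO3+ is the conjugate acid of the weak base C18H21NO3.
Kb = 10^(−5.77) = 1.70 × 10^-6
Ka = Kw/Kb = 1.0×10^-14 / 1.70 × 10^-6 = 5.88 × 10^-9
Ka = x²/(0.124 − x) = 5.88 × 10^-9
Neglecting x in the denominator: x = √(5.88 × 10^-9 × 0.124) = 2.70 × 10^-5 M
Check: 0.022% ionized — well under 5%, approximation valid.
pH = −log(2.70 × 10^-5) = 4.57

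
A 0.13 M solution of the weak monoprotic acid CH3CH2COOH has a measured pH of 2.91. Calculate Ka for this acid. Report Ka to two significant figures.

[H+] = 10^(-2.91) = 1.23 × 10^-3 M
At equilibrium [HA] = 0.13 − 1.23 × 10^-3 = 1.29 × 10^-1 M
Ka = [H+][A-]/[HA] = (1.23 × 10^-3)² / 1.29 × 10^-1 = 1.2 × 10^-5

Ka = 1.2 × 10^-5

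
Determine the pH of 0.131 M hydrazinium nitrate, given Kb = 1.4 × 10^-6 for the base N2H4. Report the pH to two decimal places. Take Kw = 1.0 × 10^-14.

N2H5+ is the conjugate acid of the weak base N2H4.
Ka = Kw/Kb = 1.0×10^-14 / 1.4 × 10^-6 = 7.14 × 10^-9
Ka = x²/(0.131 − x) = 7.14 × 10^-9
Since Ka ≪ C₀, x ≈ √(Ka·C₀) = 3.06 × 10^-5 M.
pH = −log[H+] = −log(3.06 × 10^-5) = 4.51

pH = 4.51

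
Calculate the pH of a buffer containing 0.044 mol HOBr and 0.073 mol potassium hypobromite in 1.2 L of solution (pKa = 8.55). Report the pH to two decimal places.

pH = 8.77

Using pH = pKa + log([base]/[acid]) with [base]/[acid] = 0.073/0.044:
pH = 8.55 + (+0.220) = 8.77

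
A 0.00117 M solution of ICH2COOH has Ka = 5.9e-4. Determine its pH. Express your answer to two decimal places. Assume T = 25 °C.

ICH2COOH ⇌ ICH2COO- + H+
Let x = [H+] at equilibrium. Ka = x²/(0.00117 − x).
The 5% rule fails; solving x² + Ka·x − Ka·C₀ = 0 exactly:
x = [−0.00059 + √(0.00059² + 2.76e-06)]/2 = 5.87 × 10^-4 M
pH = −log[H+] = −log(5.87 × 10^-4) = 3.23

pH = 3.23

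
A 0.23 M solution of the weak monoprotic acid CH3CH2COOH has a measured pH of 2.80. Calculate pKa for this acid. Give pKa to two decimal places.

pKa = 4.96

[H+] = 10^(-2.80) = 1.58 × 10^-3 M
At equilibrium [HA] = 0.23 − 1.58 × 10^-3 = 2.28 × 10^-1 M
Ka = [H+][A-]/[HA] = (1.58 × 10^-3)² / 2.28 × 10^-1 = 1.09 × 10^-5
pKa = -log(1.09 × 10^-5) = 4.96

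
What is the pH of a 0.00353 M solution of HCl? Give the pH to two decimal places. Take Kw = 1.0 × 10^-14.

HCl is a strong acid and dissociates completely, so [H+] = 0.00353 M.
pH = -log(0.00353) = 2.45

pH = 2.45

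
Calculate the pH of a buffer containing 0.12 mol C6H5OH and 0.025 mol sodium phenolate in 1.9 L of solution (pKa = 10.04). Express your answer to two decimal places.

pH = pKa + log([A⁻]/[HA]) = 10.04 + log(0.025/0.12)
pH = 10.04 + (-0.681) = 9.36

pH = 9.36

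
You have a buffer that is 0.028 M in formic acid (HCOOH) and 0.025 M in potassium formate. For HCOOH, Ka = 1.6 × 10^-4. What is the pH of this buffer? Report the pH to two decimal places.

pH = 3.75

pKa = −log(1.6 × 10^-4) = 3.796
Using pH = pKa + log([base]/[acid]) with [base]/[acid] = 0.025/0.028:
pH = 3.796 + (-0.049) = 3.75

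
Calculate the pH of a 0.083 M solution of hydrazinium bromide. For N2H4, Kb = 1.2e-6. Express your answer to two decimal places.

pH = 4.58

N2H5+ is the conjugate acid of the weak base N2H4.
Ka = Kw/Kb = 1.0×10^-14 / 1.2 × 10^-6 = 8.33 × 10^-9
Let x = [H+] at equilibrium. Ka = x²/(0.083 − x).
Assume x ≪ 0.083: x ≈ √(8.33 × 10^-9 × 0.083) = 2.63 × 10^-5 M
(x/C₀ = 0.032% < 5%, so the approximation holds.)
pH = −log(2.63 × 10^-5) = 4.58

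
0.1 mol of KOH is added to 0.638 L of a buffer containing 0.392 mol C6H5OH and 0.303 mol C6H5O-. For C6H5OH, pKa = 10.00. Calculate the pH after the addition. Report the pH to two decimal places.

OH- converts C6H5OH to C6H5O-: C6H5OH → 0.292 mol, C6H5O- → 0.403 mol.
Henderson–Hasselbalch with mole ratio 0.403/0.292: pH = 10.00 + (+0.140)

pH = 10.14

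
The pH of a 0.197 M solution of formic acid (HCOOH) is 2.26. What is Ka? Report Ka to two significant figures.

Ka = 1.6 × 10^-4

[H+] = 10^(-2.26) = 5.50 × 10^-3 M
At equilibrium [HA] = 0.197 − 5.50 × 10^-3 = 1.92 × 10^-1 M
Ka = [H+][A-]/[HA] = (5.50 × 10^-3)² / 1.92 × 10^-1 = 1.6 × 10^-4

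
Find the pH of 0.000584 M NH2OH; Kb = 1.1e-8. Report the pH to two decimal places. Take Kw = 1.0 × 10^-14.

NH2OH + H2O ⇌ NH3OH+ + OH-
Kb = x²/(0.000584 − x) = 1.1 × 10^-8
Assume x ≪ 0.000584: x ≈ √(1.1 × 10^-8 × 0.000584) = 2.53 × 10^-6 M
Check: 0.43% ionized — well under 5%, approximation valid.
pOH = 5.60, so pH = 14.00 − pOH = 8.40

pH = 8.40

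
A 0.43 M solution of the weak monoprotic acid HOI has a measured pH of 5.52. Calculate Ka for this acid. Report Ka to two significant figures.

[H+] = 10^(-5.52) = 3.02 × 10^-6 M
At equilibrium [HA] = 0.43 − 3.02 × 10^-6 = 4.30 × 10^-1 M
Ka = [H+][A-]/[HA] = (3.02 × 10^-6)² / 4.30 × 10^-1 = 2.1 × 10^-11

Ka = 2.1 × 10^-11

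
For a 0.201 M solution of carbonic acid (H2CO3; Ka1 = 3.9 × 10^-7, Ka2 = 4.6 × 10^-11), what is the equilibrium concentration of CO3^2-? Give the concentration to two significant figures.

First ionization gives [H+] ≈ [HCO3-] = 2.80 × 10^-4 M.
Second step: Ka2 = [H+][CO3^2-]/[HCO3-] ≈ [CO3^2-] (since [H+] ≈ [HCO3-]).
So [CO3^2-] ≈ Ka2.

4.6 × 10^-11 M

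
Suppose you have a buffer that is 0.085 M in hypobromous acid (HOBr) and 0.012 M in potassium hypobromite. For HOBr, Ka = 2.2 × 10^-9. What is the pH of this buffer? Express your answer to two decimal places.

pH = 7.81

pKa = −log(2.2 × 10^-9) = 8.658
pH = pKa + log([A⁻]/[HA]) = 8.658 + log(0.012/0.085)
pH = 8.658 + (-0.850) = 7.81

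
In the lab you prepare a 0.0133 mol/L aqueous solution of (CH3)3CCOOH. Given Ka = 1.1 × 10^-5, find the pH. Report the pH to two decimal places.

pH = 3.42

(CH3)3CCOOH ⇌ (CH3)3CCOO- + H+
From the ICE table, Ka = [H+]²/(0.0133 − [H+]) = 1.1 × 10^-5.
Since Ka ≪ C₀, [H+] ≈ √(Ka·C₀) = 3.82 × 10^-4 M.
Check: 2.9% ionized — well under 5%, approximation valid.
pH = −log[H+] = −log(3.82 × 10^-4) = 3.42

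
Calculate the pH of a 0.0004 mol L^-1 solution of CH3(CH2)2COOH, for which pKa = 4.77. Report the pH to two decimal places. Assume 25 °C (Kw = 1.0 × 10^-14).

pH = 4.13

CH3(CH2)2COOH ⇌ CH3(CH2)2COO- + H+
Ka = 10^(−4.77) = 1.70 × 10^-5
Ka = x²/(0.0004 − x) = 1.70 × 10^-5
x is not negligible relative to C₀; solve x² + 1.7e-05·x − 6.8e-09 = 0.
x = (−Ka + √(Ka² + 4·Ka·C₀))/2 = 7.44 × 10^-5 M
pH = −log[H+] = −log(7.44 × 10^-5) = 4.13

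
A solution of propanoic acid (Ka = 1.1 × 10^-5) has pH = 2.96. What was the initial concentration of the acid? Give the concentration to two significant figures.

C₀ = 1.1 × 10^-1 M

[H+] = 10^(-2.96) = 1.10 × 10^-3 M = x
Ka = x²/(C₀ − x) ⇒ C₀ = x + x²/Ka
C₀ = 1.10 × 10^-3 + (1.10 × 10^-3)²/(1.1 × 10^-5) = 1.11 × 10^-1 M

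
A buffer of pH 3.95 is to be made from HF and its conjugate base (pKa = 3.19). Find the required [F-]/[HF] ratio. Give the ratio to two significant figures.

ratio = 5.8

pH = pKa + log(r) ⇒ log(r) = 3.95 − 3.19 = +0.76
r = [F-]/[HF] = 10^(+0.76) = 5.75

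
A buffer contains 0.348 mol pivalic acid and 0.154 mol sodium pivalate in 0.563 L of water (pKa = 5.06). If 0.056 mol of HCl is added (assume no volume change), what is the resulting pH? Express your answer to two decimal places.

Added H+ converts (CH3)3CCOO- to (CH3)3CCOOH: (CH3)3CCOOH → 0.404 mol, (CH3)3CCOO- → 0.098 mol.
pH = pKa + log(n_(CH3)3CCOO-/n_(CH3)3CCOOH) = 5.06 + log(0.098/0.404) = 5.06 + (-0.615)

pH = 4.44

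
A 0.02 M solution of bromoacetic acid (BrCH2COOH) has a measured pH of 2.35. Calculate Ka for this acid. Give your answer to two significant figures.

Ka = 1.3 × 10^-3

[H+] = 10^(-2.35) = 4.47 × 10^-3 M
At equilibrium [HA] = 0.02 − 4.47 × 10^-3 = 1.55 × 10^-2 M
Ka = [H+][A-]/[HA] = (4.47 × 10^-3)² / 1.55 × 10^-2 = 1.3 × 10^-3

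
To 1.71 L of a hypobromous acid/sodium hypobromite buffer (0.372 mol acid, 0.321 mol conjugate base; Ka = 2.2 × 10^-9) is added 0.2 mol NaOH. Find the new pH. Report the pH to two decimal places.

OH- converts HOBr to OBr-: HOBr → 0.172 mol, OBr- → 0.521 mol.
pKa = −log(2.2 × 10^-9) = 8.658
pH = pKa + log([A⁻]/[HA]) = 8.658 + log(0.521/0.172) = 8.658 +0.481

pH = 9.14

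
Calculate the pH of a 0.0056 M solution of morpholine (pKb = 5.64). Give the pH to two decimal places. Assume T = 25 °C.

pH = 10.05

C4H8ONH + H2O ⇌ C4H8ONH2+ + OH-
Kb = 10^(−5.64) = 2.29 × 10^-6
Kb = x²/(0.0056 − x) = 2.29 × 10^-6
Neglecting x in the denominator: x = √(2.29 × 10^-6 × 0.0056) = 1.13 × 10^-4 M
Check: 2% ionized — well under 5%, approximation valid.
pOH = 3.95, so pH = 14.00 − pOH = 10.05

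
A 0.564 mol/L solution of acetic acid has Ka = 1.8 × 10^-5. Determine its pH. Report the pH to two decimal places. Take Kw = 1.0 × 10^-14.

pH = 2.50

CH3COOH ⇌ CH3COO- + H+
From the ICE table, Ka = [H+]²/(0.564 − [H+]) = 1.8 × 10^-5.
Neglecting [H+] in the denominator: [H+] = √(1.8 × 10^-5 × 0.564) = 3.19 × 10^-3 M
([H+]/C₀ = 0.56% < 5%, so the approximation holds.)
pH = −log[H+] = −log(3.19 × 10^-3) = 2.50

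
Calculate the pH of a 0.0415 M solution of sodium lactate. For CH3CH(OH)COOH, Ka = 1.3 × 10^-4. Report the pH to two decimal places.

CH3CH(OH)COO- is the conjugate base of the weak acid CH3CH(OH)COOH.
Kb = Kw/Ka = 1.0×10^-14 / 1.3 × 10^-4 = 7.69 × 10^-11
Kb = [OH-]²/(0.0415 − [OH-]) = 7.69 × 10^-11
Since Kb ≪ C₀, [OH-] ≈ √(Kb·C₀) = 1.79 × 10^-6 M.
pOH = 5.75, so pH = 14.00 − pOH = 8.25

pH = 8.25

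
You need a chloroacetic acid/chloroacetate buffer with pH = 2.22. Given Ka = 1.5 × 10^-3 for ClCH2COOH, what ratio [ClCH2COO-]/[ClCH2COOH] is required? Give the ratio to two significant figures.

pKa = -log(1.5 × 10^-3) = 2.824
pH = pKa + log(r) ⇒ log(r) = 2.22 − 2.824 = -0.604
r = [ClCH2COO-]/[ClCH2COOH] = 10^(-0.604) = 0.249

ratio = 0.25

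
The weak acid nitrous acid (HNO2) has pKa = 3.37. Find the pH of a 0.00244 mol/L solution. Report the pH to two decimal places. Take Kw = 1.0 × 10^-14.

HNO2 ⇌ NO2- + H+
Ka = 10^(−3.37) = 4.27 × 10^-4
From the ICE table, Ka = x²/(0.00244 − x) = 4.27 × 10^-4.
The 5% rule fails; solving x² + Ka·x − Ka·C₀ = 0 exactly:
x = [−0.000427 + √(0.000427² + 4.17e-06)]/2 = 8.29 × 10^-4 M
pH = −log(8.29 × 10^-4) = 3.08

pH = 3.08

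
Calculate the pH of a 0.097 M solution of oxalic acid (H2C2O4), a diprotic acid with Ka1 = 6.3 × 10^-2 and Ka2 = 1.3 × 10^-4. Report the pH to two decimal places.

pH = 1.28

Since Ka1 ≫ Ka2, the first ionization dominates [H+].
Ka1 = x²/(0.097 − x) = 6.3 × 10^-2
Solving the quadratic: x = (−Ka1 + √(Ka1² + 4·Ka1·C₀))/2 = 5.28 × 10^-2 M
pH = −log(5.28 × 10^-2) = 1.28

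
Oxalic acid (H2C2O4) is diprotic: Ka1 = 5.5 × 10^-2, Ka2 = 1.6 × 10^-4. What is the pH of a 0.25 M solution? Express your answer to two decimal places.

Since Ka1 ≫ Ka2, the first ionization dominates [H+].
Ka1 = x²/(0.25 − x) = 5.5 × 10^-2
Solving the quadratic: x = (−Ka1 + √(Ka1² + 4·Ka1·C₀))/2 = 9.29 × 10^-2 M
pH = −log(9.29 × 10^-2) = 1.03

pH = 1.03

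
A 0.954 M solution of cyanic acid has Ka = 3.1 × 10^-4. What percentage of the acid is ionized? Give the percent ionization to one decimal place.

1.8%

HOCN ⇌ OCN- + H+; let x = [H+] at equilibrium.
x ≈ √(Ka·C₀) = √(3.1 × 10^-4 × 0.954) = 1.72 × 10^-2 M
% ionization = x/C₀ × 100% = 1.72 × 10^-2/0.954 × 100% = 1.8%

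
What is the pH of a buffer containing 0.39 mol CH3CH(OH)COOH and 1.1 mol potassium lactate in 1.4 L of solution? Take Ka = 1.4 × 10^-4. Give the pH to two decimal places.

pKa = −log(1.4 × 10^-4) = 3.854
pH = pKa + log([A⁻]/[HA]) = 3.854 + log(1.1/0.39)
pH = 3.854 + (+0.450) = 4.30

pH = 4.30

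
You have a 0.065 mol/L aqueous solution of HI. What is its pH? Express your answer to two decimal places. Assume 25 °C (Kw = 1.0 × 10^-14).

HI is a strong acid and dissociates completely, so [H+] = 0.065 M.
pH = -log(0.065) = 1.19

pH = 1.19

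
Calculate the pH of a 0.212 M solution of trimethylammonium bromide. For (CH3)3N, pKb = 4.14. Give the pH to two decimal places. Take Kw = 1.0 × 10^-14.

(CH3)3NH+ is the conjugate acid of the weak base (CH3)3N.
Kb = 10^(−4.14) = 7.24 × 10^-5
Ka = Kw/Kb = 1.0×10^-14 / 7.24 × 10^-5 = 1.38 × 10^-10
From the ICE table, Ka = [H+]²/(0.212 − [H+]) = 1.38 × 10^-10.
Assume [H+] ≪ 0.212: [H+] ≈ √(1.38 × 10^-10 × 0.212) = 5.41 × 10^-6 M
pH = −log[H+] = −log(5.41 × 10^-6) = 5.27

pH = 5.27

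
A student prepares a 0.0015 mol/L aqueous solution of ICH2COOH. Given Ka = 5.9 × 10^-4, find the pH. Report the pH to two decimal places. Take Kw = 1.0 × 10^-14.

pH = 3.16

ICH2COOH ⇌ ICH2COO- + H+
From the ICE table, Ka = [H+]²/(0.0015 − [H+]) = 5.9 × 10^-4.
Here C₀/Ka ≈ 2.54, so the small-[H+] approximation fails. Use the quadratic:
[H+] = [−0.00059 + √(0.00059² + 3.54e-06)]/2 = 6.91 × 10^-4 M
pH = −log(6.91 × 10^-4) = 3.16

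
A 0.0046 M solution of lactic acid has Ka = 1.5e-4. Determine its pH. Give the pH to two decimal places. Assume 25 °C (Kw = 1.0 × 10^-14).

CH3CH(OH)COOH ⇌ CH3CH(OH)COO- + H+
Ka = x²/(0.0046 − x) = 1.5 × 10^-4
The 5% rule fails; solving x² + Ka·x − Ka·C₀ = 0 exactly:
x = (−Ka + √(Ka² + 4·Ka·C₀))/2 = 7.59 × 10^-4 M
pH = −log(7.59 × 10^-4) = 3.12

pH = 3.12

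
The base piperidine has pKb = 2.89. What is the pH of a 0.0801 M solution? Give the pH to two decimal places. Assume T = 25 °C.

C5H10NH + H2O ⇌ C5H10NH2+ + OH-
Kb = 10^(−2.89) = 1.29 × 10^-3
Kb = x²/(0.0801 − x) = 1.29 × 10^-3
x is not negligible relative to C₀; solve x² + 0.00129·x − 0.000103 = 0.
x = [−0.00129 + √(0.00129² + 0.000413)]/2 = 9.54 × 10^-3 M
pOH = 2.02, so pH = 14.00 − pOH = 11.98

pH = 11.98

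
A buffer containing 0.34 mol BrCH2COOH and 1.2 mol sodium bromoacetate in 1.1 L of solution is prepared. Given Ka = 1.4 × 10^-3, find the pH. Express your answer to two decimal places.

pKa = −log(1.4 × 10^-3) = 2.854
Henderson–Hasselbalch: pH = pKa + log([BrCH2COO-]/[BrCH2COOH]) = 2.854 + log(1.2/0.34)
pH = 2.854 + (+0.548) = 3.40

pH = 3.40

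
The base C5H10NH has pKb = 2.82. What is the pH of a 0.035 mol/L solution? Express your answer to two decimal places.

pH = 11.82

C5H10NH + H2O ⇌ C5H10NH2+ + OH-
Kb = 10^(−2.82) = 1.51 × 10^-3
From the ICE table, Kb = x²/(0.035 − x) = 1.51 × 10^-3.
The 5% rule fails; solving x² + Kb·x − Kb·C₀ = 0 exactly:
x = [−0.00151 + √(0.00151² + 0.000211)]/2 = 6.55 × 10^-3 M
pOH = 2.18, so pH = 14.00 − pOH = 11.82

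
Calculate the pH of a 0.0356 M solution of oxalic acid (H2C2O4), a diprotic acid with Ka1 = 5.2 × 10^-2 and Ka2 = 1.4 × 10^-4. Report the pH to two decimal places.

Since Ka1 ≫ Ka2, the first ionization dominates [H+].
Ka1 = x²/(0.0356 − x) = 5.2 × 10^-2
Solving the quadratic: x = (−Ka1 + √(Ka1² + 4·Ka1·C₀))/2 = 2.43 × 10^-2 M
pH = −log(2.43 × 10^-2) = 1.61

pH = 1.61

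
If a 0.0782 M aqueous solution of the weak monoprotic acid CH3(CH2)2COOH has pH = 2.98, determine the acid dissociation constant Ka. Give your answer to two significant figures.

[H+] = 10^(-2.98) = 1.05 × 10^-3 M
At equilibrium [HA] = 0.0782 − 1.05 × 10^-3 = 7.72 × 10^-2 M
Ka = [H+][A-]/[HA] = (1.05 × 10^-3)² / 7.72 × 10^-2 = 1.4 × 10^-5

Ka = 1.4 × 10^-5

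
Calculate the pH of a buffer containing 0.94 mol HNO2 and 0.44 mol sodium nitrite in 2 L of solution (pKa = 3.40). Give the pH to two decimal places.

pH = 3.07

Using pH = pKa + log([base]/[acid]) with [base]/[acid] = 0.44/0.94:
pH = 3.40 + (-0.330) = 3.07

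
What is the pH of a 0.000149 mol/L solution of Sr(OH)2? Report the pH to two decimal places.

pH = 10.47

Sr(OH)2 is a strong base (each formula unit releases 2 OH-); [OH-] = 0.000298 M.
pOH = -log(0.000298) = 3.53
pH = 14.00 - 3.53 = 10.47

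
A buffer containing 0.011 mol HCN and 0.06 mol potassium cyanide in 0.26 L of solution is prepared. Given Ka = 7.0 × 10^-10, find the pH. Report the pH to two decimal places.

pKa = −log(7.0 × 10^-10) = 9.155
Henderson–Hasselbalch: pH = pKa + log([CN-]/[HCN]) = 9.155 + log(0.06/0.011)
pH = 9.155 + (+0.737) = 9.89

pH = 9.89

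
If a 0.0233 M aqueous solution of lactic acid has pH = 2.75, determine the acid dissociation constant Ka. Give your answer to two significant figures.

[H+] = 10^(-2.75) = 1.78 × 10^-3 M
At equilibrium [HA] = 0.0233 − 1.78 × 10^-3 = 2.15 × 10^-2 M
Ka = [H+][A-]/[HA] = (1.78 × 10^-3)² / 2.15 × 10^-2 = 1.5 × 10^-4

Ka = 1.5 × 10^-4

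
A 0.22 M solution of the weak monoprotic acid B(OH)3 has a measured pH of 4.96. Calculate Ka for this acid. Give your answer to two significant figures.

[H+] = 10^(-4.96) = 1.10 × 10^-5 M
At equilibrium [HA] = 0.22 − 1.10 × 10^-5 = 2.20 × 10^-1 M
Ka = [H+][A-]/[HA] = (1.10 × 10^-5)² / 2.20 × 10^-1 = 5.5 × 10^-10

Ka = 5.5 × 10^-10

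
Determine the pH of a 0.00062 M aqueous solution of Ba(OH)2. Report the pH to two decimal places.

pH = 11.09

Ba(OH)2 is a strong base (each formula unit releases 2 OH-); [OH-] = 0.00124 M.
pOH = -log(0.00124) = 2.91
pH = 14.00 - 2.91 = 11.09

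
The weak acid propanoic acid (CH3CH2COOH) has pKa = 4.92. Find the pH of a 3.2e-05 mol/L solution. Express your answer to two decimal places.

CH3CH2COOH ⇌ CH3CH2COO- + H+
Ka = 10^(−4.92) = 1.20 × 10^-5
Let x = [H+] at equilibrium. Ka = x²/(3.2e-05 − x).
The 5% rule fails; solving x² + Ka·x − Ka·C₀ = 0 exactly:
x = (−Ka + √(Ka² + 4·Ka·C₀))/2 = 1.45 × 10^-5 M
pH = −log(1.45 × 10^-5) = 4.84

pH = 4.84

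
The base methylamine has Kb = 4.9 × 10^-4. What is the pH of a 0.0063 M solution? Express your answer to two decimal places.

pH = 11.18

CH3NH2 + H2O ⇌ CH3NH3+ + OH-
From the ICE table, Kb = x²/(0.0063 − x) = 4.9 × 10^-4.
x is not negligible relative to C₀; solve x² + 0.00049·x − 3.09e-06 = 0.
x = (−Kb + √(Kb² + 4·Kb·C₀))/2 = 1.53 × 10^-3 M
pOH = 2.82, so pH = 14.00 − pOH = 11.18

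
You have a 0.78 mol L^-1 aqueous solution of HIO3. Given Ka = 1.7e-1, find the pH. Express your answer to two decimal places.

HIO3 ⇌ IO3- + H+
Let x = [H+] at equilibrium. Ka = x²/(0.78 − x).
Here C₀/Ka ≈ 4.59, so the small-x approximation fails. Use the quadratic:
x = (−Ka + √(Ka² + 4·Ka·C₀))/2 = 2.89 × 10^-1 M
pH = −log(2.89 × 10^-1) = 0.54

pH = 0.54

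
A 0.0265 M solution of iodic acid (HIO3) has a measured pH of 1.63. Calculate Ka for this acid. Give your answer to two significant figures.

[H+] = 10^(-1.63) = 2.34 × 10^-2 M
At equilibrium [HA] = 0.0265 − 2.34 × 10^-2 = 3.10 × 10^-3 M
Ka = [H+][A-]/[HA] = (2.34 × 10^-2)² / 3.10 × 10^-3 = 1.8 × 10^-1

Ka = 1.8 × 10^-1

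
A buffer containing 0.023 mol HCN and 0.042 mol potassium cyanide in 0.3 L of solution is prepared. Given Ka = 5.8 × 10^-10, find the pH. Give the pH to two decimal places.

pH = 9.50

pKa = −log(5.8 × 10^-10) = 9.237
Using pH = pKa + log([base]/[acid]) with [base]/[acid] = 0.042/0.023:
pH = 9.237 + (+0.262) = 9.50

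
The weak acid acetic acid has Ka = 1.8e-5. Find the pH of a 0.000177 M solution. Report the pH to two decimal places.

pH = 4.32

CH3COOH ⇌ CH3COO- + H+
Let x = [H+] at equilibrium. Ka = x²/(0.000177 − x).
Here C₀/Ka ≈ 9.83, so the small-x approximation fails. Use the quadratic:
x = (−Ka + √(Ka² + 4·Ka·C₀))/2 = 4.82 × 10^-5 M
pH = −log(4.82 × 10^-5) = 4.32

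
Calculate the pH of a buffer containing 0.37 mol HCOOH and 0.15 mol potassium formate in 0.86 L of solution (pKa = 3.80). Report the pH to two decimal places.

pH = 3.41

Using pH = pKa + log([base]/[acid]) with [base]/[acid] = 0.15/0.37:
pH = 3.80 + (-0.392) = 3.41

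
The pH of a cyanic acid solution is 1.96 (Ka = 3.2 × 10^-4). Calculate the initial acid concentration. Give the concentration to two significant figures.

C₀ = 3.9 × 10^-1 M

[H+] = 10^(-1.96) = 1.10 × 10^-2 M = x
Ka = x²/(C₀ − x) ⇒ C₀ = x + x²/Ka
C₀ = 1.10 × 10^-2 + (1.10 × 10^-2)²/(3.2 × 10^-4) = 3.89 × 10^-1 M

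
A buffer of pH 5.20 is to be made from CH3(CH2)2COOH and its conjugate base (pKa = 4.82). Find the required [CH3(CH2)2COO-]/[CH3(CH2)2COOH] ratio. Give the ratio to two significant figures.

ratio = 2.4

pH = pKa + log(r) ⇒ log(r) = 5.20 − 4.82 = +0.38
r = [CH3(CH2)2COO-]/[CH3(CH2)2COOH] = 10^(+0.38) = 2.4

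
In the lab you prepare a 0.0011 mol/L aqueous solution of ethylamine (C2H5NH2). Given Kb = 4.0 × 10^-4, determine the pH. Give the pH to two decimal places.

C2H5NH2 + H2O ⇌ C2H5NH3+ + OH-
From the ICE table, Kb = [OH-]²/(0.0011 − [OH-]) = 4.0 × 10^-4.
[OH-] is not negligible relative to C₀; solve [OH-]² + 0.0004·[OH-] − 4.4e-07 = 0.
[OH-] = (−Kb + √(Kb² + 4·Kb·C₀))/2 = 4.93 × 10^-4 M
pOH = −log(4.93 × 10^-4) = 3.31; pH = 14.00 − 3.31 = 10.69

pH = 10.69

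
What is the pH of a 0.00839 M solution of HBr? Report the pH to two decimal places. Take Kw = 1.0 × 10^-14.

pH = 2.08

HBr is a strong acid and dissociates completely, so [H+] = 0.00839 M.
pH = -log(0.00839) = 2.08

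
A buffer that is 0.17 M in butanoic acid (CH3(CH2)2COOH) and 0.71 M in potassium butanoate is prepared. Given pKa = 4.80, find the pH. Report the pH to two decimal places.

pH = 5.42

Henderson–Hasselbalch: pH = pKa + log([CH3(CH2)2COO-]/[CH3(CH2)2COOH]) = 4.80 + log(0.71/0.17)
pH = 4.80 + (+0.621) = 5.42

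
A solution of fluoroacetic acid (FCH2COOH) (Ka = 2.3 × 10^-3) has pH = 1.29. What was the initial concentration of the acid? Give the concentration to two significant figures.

[H+] = 10^(-1.29) = 5.13 × 10^-2 M = x
Ka = x²/(C₀ − x) ⇒ C₀ = x + x²/Ka
C₀ = 5.13 × 10^-2 + (5.13 × 10^-2)²/(2.3 × 10^-3) = 1.20 M

C₀ = 1.2 M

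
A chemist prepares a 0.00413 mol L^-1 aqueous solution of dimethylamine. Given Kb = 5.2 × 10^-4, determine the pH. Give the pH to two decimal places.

pH = 11.09

(CH3)2NH + H2O ⇌ (CH3)2NH2+ + OH-
Kb = [OH-]²/(0.00413 − [OH-]) = 5.2 × 10^-4
Here C₀/Kb ≈ 7.94, so the small-[OH-] approximation fails. Use the quadratic:
[OH-] = (−Kb + √(Kb² + 4·Kb·C₀))/2 = 1.23 × 10^-3 M
pOH = 2.91, so pH = 14.00 − pOH = 11.09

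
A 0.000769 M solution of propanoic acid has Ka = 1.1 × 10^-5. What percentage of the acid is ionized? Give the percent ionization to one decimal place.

11.3%

CH3CH2COOH ⇌ CH3CH2COO- + H+; let x = [H+] at equilibrium.
Solve x² + 1.1e-05x − 8.46e-09 = 0 → x = 8.66 × 10^-5 M
Fraction ionized = 8.66 × 10^-5 / 0.000769 = 0.1126 → 11.3%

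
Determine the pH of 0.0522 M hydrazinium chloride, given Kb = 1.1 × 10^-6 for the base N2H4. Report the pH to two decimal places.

N2H5+ is the conjugate acid of the weak base N2H4.
Ka = Kw/Kb = 1.0×10^-14 / 1.1 × 10^-6 = 9.09 × 10^-9
Ka = [H+]²/(0.0522 − [H+]) = 9.09 × 10^-9
Since Ka ≪ C₀, [H+] ≈ √(Ka·C₀) = 2.18 × 10^-5 M.
([H+]/C₀ = 0.042% < 5%, so the approximation holds.)
pH = −log(2.18 × 10^-5) = 4.66

pH = 4.66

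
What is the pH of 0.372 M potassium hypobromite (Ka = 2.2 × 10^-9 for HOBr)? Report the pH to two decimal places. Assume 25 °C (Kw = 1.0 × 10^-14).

pH = 11.11

OBr- is the conjugate base of the weak acid HOBr.
Kb = Kw/Ka = 1.0×10^-14 / 2.2 × 10^-9 = 4.55 × 10^-6
Kb = [OH-]²/(0.372 − [OH-]) = 4.55 × 10^-6
Since Kb ≪ C₀, [OH-] ≈ √(Kb·C₀) = 1.30 × 10^-3 M.
pOH = −log(1.30 × 10^-3) = 2.89; pH = 14.00 − 2.89 = 11.11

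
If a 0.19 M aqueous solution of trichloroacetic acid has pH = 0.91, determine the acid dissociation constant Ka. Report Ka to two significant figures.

Ka = 2.3 × 10^-1

[H+] = 10^(-0.91) = 1.23 × 10^-1 M
At equilibrium [HA] = 0.19 − 1.23 × 10^-1 = 6.70 × 10^-2 M
Ka = [H+][A-]/[HA] = (1.23 × 10^-1)² / 6.70 × 10^-2 = 2.3 × 10^-1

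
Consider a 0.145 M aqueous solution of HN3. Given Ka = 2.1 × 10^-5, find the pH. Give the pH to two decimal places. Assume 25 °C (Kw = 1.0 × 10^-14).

HN3 ⇌ N3- + H+
Ka = x²/(0.145 − x) = 2.1 × 10^-5
Since Ka ≪ C₀, x ≈ √(Ka·C₀) = 1.74 × 10^-3 M.
pH = −log[H+] = −log(1.74 × 10^-3) = 2.76

pH = 2.76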